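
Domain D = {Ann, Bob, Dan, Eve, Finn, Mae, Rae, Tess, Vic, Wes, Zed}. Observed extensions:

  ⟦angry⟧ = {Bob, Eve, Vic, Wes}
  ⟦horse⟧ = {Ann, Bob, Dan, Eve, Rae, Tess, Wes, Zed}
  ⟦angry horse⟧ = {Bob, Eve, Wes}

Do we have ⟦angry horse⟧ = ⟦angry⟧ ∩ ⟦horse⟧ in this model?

yes

⟦angry⟧ ∩ ⟦horse⟧ = {Bob, Eve, Vic, Wes} ∩ {Ann, Bob, Dan, Eve, Rae, Tess, Wes, Zed} = {Bob, Eve, Wes}
Observed ⟦angry horse⟧ = {Bob, Eve, Wes}.
These coincide, so the modifier is intersective here.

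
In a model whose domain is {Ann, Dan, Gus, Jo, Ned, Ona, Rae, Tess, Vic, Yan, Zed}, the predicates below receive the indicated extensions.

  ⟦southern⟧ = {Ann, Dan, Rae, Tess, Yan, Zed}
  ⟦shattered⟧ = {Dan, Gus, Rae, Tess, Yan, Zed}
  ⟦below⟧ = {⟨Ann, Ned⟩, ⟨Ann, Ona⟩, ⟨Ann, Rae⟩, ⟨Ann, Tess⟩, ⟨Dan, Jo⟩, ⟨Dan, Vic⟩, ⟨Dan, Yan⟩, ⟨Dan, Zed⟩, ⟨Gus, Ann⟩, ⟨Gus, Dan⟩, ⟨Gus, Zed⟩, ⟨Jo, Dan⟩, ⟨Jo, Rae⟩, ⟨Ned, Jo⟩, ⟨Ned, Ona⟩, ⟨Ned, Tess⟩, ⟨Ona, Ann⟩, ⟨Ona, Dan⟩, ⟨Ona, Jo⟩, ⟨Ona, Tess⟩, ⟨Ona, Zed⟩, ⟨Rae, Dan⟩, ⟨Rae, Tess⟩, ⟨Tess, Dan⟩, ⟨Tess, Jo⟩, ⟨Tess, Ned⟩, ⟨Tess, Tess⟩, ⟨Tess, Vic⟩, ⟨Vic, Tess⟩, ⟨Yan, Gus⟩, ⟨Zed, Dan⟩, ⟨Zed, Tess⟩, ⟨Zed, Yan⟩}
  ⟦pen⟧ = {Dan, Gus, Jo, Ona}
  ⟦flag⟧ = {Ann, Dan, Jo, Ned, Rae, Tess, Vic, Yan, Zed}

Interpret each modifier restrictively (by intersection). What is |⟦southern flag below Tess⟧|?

4

⟦below Tess⟧ = {x : ⟨x, Tess⟩ ∈ ⟦below⟧} = {Ann, Ned, Ona, Rae, Tess, Vic, Zed}
⟦flag⟧ = {Ann, Dan, Jo, Ned, Rae, Tess, Vic, Yan, Zed}
… ∩ ⟦below Tess⟧ = {Ann, Dan, Jo, Ned, Rae, Tess, Vic, Yan, Zed} ∩ {Ann, Ned, Ona, Rae, Tess, Vic, Zed} = {Ann, Ned, Rae, Tess, Vic, Zed}
… ∩ ⟦southern⟧ = {Ann, Ned, Rae, Tess, Vic, Zed} ∩ {Ann, Dan, Rae, Tess, Yan, Zed} = {Ann, Rae, Tess, Zed}
⟦southern flag below Tess⟧ = {Ann, Rae, Tess, Zed}, so the cardinality is 4.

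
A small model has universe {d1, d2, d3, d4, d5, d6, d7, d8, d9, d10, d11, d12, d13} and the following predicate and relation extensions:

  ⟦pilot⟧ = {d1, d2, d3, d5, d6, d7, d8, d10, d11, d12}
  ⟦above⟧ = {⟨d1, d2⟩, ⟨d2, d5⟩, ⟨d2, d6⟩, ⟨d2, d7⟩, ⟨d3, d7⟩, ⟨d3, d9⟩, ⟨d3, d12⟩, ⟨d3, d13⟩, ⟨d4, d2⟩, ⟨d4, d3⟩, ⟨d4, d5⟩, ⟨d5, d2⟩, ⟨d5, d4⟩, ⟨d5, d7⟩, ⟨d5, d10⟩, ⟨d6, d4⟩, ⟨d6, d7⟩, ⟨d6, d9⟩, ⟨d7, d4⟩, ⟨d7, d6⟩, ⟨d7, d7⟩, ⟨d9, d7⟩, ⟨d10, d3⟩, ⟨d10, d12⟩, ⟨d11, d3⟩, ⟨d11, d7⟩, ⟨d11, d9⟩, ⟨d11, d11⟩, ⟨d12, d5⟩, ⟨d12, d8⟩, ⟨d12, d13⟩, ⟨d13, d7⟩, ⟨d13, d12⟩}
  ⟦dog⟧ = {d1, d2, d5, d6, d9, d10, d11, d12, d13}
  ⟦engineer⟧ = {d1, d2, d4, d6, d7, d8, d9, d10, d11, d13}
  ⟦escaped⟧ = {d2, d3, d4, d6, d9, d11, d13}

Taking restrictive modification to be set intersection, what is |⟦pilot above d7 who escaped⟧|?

4

⟦above d7⟧ = {x : ⟨x, d7⟩ ∈ ⟦above⟧} = {d2, d3, d5, d6, d7, d9, d11, d13}
⟦who escaped⟧ = ⟦escaped⟧ = {d2, d3, d4, d6, d9, d11, d13}
⟦pilot⟧ = {d1, d2, d3, d5, d6, d7, d8, d10, d11, d12}
… ∩ ⟦above d7⟧ = {d1, d2, d3, d5, d6, d7, d8, d10, d11, d12} ∩ {d2, d3, d5, d6, d7, d9, d11, d13} = {d2, d3, d5, d6, d7, d11}
… ∩ ⟦who escaped⟧ = {d2, d3, d5, d6, d7, d11} ∩ {d2, d3, d4, d6, d9, d11, d13} = {d2, d3, d6, d11}
⟦pilot above d7 who escaped⟧ = {d2, d3, d6, d11}, so the cardinality is 4.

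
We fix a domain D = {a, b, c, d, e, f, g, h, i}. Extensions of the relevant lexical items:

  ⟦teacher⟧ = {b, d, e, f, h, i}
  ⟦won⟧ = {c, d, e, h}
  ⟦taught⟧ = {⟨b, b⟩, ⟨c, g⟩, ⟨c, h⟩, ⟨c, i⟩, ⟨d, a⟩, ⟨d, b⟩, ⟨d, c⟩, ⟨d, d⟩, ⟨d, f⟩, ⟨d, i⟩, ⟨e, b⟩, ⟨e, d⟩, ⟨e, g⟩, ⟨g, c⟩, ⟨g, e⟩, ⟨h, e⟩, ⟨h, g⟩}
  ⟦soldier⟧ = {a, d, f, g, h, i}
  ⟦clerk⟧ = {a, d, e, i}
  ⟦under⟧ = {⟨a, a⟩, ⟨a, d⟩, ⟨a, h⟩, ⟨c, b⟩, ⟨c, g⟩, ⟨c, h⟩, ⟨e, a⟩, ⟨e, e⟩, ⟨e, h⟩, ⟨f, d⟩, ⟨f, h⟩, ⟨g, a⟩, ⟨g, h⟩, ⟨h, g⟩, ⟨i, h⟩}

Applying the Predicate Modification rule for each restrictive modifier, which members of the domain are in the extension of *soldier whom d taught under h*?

{a, f, i}

⟦whom d taught⟧ = {x : ⟨d, x⟩ ∈ ⟦taught⟧} = {a, b, c, d, f, i}
⟦under h⟧ = {x : ⟨x, h⟩ ∈ ⟦under⟧} = {a, c, e, f, g, i}
⟦soldier⟧ = {a, d, f, g, h, i}
… ∩ ⟦whom d taught⟧ = {a, d, f, g, h, i} ∩ {a, b, c, d, f, i} = {a, d, f, i}
… ∩ ⟦under h⟧ = {a, d, f, i} ∩ {a, c, e, f, g, i} = {a, f, i}
So ⟦soldier whom d taught under h⟧ = {a, f, i}.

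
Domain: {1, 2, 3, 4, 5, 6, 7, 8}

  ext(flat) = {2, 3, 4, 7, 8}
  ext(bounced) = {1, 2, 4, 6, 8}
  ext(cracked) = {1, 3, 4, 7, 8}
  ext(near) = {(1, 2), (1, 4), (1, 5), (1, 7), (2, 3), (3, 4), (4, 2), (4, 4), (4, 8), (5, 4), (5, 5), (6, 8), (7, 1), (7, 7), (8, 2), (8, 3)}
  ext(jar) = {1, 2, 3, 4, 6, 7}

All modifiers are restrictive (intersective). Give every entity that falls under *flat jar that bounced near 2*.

⟦that bounced⟧ = ⟦bounced⟧ = {1, 2, 4, 6, 8}
⟦near 2⟧ = {x : ⟨x, 2⟩ ∈ ⟦near⟧} = {1, 4, 8}
⟦jar⟧ = {1, 2, 3, 4, 6, 7}
… ∩ ⟦that bounced⟧ = {1, 2, 3, 4, 6, 7} ∩ {1, 2, 4, 6, 8} = {1, 2, 4, 6}
… ∩ ⟦near 2⟧ = {1, 2, 4, 6} ∩ {1, 4, 8} = {1, 4}
… ∩ ⟦flat⟧ = {1, 4} ∩ {2, 3, 4, 7, 8} = {4}
So ⟦flat jar that bounced near 2⟧ = {4}.

{4}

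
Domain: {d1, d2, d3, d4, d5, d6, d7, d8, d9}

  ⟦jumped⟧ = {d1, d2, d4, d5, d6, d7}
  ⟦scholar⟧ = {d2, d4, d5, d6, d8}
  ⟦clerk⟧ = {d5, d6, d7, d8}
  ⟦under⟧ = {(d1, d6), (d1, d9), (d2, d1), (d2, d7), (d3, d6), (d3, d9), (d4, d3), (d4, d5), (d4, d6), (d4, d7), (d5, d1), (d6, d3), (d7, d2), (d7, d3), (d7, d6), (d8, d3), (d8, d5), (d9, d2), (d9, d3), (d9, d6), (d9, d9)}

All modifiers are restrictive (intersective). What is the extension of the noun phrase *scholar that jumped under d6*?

{d4}

⟦that jumped⟧ = ⟦jumped⟧ = {d1, d2, d4, d5, d6, d7}
⟦under d6⟧ = {x : ⟨x, d6⟩ ∈ ⟦under⟧} = {d1, d3, d4, d7, d9}
⟦scholar⟧ = {d2, d4, d5, d6, d8}
… ∩ ⟦that jumped⟧ = {d2, d4, d5, d6, d8} ∩ {d1, d2, d4, d5, d6, d7} = {d2, d4, d5, d6}
… ∩ ⟦under d6⟧ = {d2, d4, d5, d6} ∩ {d1, d3, d4, d7, d9} = {d4}
So ⟦scholar that jumped under d6⟧ = {d4}.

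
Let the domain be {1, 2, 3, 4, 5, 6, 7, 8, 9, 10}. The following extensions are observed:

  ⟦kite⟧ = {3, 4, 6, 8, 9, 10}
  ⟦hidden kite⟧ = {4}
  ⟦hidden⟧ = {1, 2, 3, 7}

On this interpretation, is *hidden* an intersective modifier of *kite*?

no

⟦hidden⟧ ∩ ⟦kite⟧ = {1, 2, 3, 7} ∩ {3, 4, 6, 8, 9, 10} = {3}
Observed ⟦hidden kite⟧ = {4}.
These differ, so the modifier is not intersective in this model.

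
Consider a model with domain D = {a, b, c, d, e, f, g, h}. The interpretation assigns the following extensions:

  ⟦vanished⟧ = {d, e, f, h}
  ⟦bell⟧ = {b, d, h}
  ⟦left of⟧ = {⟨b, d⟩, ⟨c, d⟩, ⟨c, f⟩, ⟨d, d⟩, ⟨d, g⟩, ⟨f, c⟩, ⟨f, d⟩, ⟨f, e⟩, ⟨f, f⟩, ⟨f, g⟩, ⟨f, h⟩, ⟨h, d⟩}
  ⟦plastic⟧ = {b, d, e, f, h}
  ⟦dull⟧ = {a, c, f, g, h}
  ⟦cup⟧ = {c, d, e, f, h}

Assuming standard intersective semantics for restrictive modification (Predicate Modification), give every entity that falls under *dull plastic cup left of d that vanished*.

{f, h}

⟦left of d⟧ = {x : ⟨x, d⟩ ∈ ⟦left of⟧} = {b, c, d, f, h}
⟦that vanished⟧ = ⟦vanished⟧ = {d, e, f, h}
⟦cup⟧ = {c, d, e, f, h}
… ∩ ⟦left of d⟧ = {c, d, e, f, h} ∩ {b, c, d, f, h} = {c, d, f, h}
… ∩ ⟦that vanished⟧ = {c, d, f, h} ∩ {d, e, f, h} = {d, f, h}
… ∩ ⟦dull⟧ = {d, f, h} ∩ {a, c, f, g, h} = {f, h}
… ∩ ⟦plastic⟧ = {f, h} ∩ {b, d, e, f, h} = {f, h}
So ⟦dull plastic cup left of d that vanished⟧ = {f, h}.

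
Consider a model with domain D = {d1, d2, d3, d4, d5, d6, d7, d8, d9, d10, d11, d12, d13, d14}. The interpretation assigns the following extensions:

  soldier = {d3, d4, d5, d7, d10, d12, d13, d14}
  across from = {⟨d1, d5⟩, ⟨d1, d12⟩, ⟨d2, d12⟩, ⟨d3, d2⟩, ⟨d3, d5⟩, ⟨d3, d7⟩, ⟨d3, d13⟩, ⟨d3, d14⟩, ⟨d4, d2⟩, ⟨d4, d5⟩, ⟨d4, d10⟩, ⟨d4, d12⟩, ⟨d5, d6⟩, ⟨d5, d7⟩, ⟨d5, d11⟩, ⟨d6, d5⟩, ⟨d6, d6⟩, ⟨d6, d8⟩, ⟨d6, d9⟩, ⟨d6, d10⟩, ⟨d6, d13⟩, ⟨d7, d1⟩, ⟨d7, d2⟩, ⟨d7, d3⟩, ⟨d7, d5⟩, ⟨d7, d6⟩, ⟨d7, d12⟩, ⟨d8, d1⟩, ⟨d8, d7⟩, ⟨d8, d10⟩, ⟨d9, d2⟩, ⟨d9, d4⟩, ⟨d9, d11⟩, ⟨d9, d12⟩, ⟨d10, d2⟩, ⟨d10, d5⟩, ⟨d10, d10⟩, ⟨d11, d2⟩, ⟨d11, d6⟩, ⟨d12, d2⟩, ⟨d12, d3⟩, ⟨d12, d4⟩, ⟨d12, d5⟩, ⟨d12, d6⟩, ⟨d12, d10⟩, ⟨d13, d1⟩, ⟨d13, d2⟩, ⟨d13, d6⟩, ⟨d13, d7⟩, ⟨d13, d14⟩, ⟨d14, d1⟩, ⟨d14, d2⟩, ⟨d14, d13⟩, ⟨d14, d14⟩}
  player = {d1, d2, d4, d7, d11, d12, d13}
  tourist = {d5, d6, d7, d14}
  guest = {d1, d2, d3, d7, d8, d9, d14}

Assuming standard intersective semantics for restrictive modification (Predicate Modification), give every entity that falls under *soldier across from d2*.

⟦across from d2⟧ = {x : ⟨x, d2⟩ ∈ ⟦across from⟧} = {d3, d4, d7, d9, d10, d11, d12, d13, d14}
⟦soldier⟧ = {d3, d4, d5, d7, d10, d12, d13, d14}
… ∩ ⟦across from d2⟧ = {d3, d4, d5, d7, d10, d12, d13, d14} ∩ {d3, d4, d7, d9, d10, d11, d12, d13, d14} = {d3, d4, d7, d10, d12, d13, d14}
So ⟦soldier across from d2⟧ = {d3, d4, d7, d10, d12, d13, d14}.

{d3, d4, d7, d10, d12, d13, d14}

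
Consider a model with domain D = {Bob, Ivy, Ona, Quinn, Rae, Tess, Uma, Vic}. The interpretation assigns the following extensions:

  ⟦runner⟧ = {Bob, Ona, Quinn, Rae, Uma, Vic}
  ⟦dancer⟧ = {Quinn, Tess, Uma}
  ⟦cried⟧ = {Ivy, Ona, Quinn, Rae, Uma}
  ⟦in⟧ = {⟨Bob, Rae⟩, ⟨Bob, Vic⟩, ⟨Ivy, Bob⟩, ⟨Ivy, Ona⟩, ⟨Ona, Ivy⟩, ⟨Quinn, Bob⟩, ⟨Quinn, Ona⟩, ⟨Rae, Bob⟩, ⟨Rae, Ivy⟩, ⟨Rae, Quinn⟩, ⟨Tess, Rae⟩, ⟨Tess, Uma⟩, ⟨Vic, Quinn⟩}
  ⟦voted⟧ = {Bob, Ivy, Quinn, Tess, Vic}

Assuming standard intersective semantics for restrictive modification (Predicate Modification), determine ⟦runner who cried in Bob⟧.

⟦who cried⟧ = ⟦cried⟧ = {Ivy, Ona, Quinn, Rae, Uma}
⟦in Bob⟧ = {x : ⟨x, Bob⟩ ∈ ⟦in⟧} = {Ivy, Quinn, Rae}
⟦runner⟧ = {Bob, Ona, Quinn, Rae, Uma, Vic}
… ∩ ⟦who cried⟧ = {Bob, Ona, Quinn, Rae, Uma, Vic} ∩ {Ivy, Ona, Quinn, Rae, Uma} = {Ona, Quinn, Rae, Uma}
… ∩ ⟦in Bob⟧ = {Ona, Quinn, Rae, Uma} ∩ {Ivy, Quinn, Rae} = {Quinn, Rae}
So ⟦runner who cried in Bob⟧ = {Quinn, Rae}.

{Quinn, Rae}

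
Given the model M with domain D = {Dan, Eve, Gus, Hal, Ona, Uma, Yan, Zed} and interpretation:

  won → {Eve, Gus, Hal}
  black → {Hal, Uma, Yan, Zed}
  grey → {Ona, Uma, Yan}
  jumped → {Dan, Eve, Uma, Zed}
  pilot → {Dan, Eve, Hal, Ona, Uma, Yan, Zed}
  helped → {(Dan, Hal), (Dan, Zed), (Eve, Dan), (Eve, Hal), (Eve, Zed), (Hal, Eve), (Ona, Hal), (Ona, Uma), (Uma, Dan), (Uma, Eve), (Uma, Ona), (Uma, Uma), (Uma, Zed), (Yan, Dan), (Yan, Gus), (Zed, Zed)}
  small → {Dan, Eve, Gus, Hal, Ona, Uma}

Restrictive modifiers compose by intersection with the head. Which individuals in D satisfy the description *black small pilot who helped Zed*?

{Uma}

⟦who helped Zed⟧ = {x : ⟨x, Zed⟩ ∈ ⟦helped⟧} = {Dan, Eve, Uma, Zed}
⟦pilot⟧ = {Dan, Eve, Hal, Ona, Uma, Yan, Zed}
… ∩ ⟦who helped Zed⟧ = {Dan, Eve, Hal, Ona, Uma, Yan, Zed} ∩ {Dan, Eve, Uma, Zed} = {Dan, Eve, Uma, Zed}
… ∩ ⟦black⟧ = {Dan, Eve, Uma, Zed} ∩ {Hal, Uma, Yan, Zed} = {Uma, Zed}
… ∩ ⟦small⟧ = {Uma, Zed} ∩ {Dan, Eve, Gus, Hal, Ona, Uma} = {Uma}
So ⟦black small pilot who helped Zed⟧ = {Uma}.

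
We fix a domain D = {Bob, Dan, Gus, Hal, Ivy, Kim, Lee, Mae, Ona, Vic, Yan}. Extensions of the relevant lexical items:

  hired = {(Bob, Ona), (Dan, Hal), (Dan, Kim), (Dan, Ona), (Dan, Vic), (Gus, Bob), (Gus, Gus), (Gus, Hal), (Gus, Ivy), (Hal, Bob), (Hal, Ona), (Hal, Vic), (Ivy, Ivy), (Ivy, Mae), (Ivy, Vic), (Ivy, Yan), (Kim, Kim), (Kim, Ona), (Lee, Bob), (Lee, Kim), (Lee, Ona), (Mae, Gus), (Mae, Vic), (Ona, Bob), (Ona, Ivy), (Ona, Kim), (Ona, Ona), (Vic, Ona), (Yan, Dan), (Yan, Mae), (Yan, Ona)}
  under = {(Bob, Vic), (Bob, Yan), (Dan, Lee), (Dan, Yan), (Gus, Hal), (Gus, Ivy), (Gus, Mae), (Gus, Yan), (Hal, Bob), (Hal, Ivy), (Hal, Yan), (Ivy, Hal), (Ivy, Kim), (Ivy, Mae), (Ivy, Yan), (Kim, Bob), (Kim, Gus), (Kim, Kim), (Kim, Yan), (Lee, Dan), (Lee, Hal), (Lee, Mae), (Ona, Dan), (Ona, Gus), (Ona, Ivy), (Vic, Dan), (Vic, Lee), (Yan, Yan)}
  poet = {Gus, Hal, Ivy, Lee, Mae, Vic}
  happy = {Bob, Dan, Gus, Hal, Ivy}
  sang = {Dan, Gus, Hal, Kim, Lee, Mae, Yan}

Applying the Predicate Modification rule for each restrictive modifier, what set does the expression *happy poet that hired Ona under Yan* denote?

{Hal}

⟦that hired Ona⟧ = {x : ⟨x, Ona⟩ ∈ ⟦hired⟧} = {Bob, Dan, Hal, Kim, Lee, Ona, Vic, Yan}
⟦under Yan⟧ = {x : ⟨x, Yan⟩ ∈ ⟦under⟧} = {Bob, Dan, Gus, Hal, Ivy, Kim, Yan}
⟦poet⟧ = {Gus, Hal, Ivy, Lee, Mae, Vic}
… ∩ ⟦that hired Ona⟧ = {Gus, Hal, Ivy, Lee, Mae, Vic} ∩ {Bob, Dan, Hal, Kim, Lee, Ona, Vic, Yan} = {Hal, Lee, Vic}
… ∩ ⟦under Yan⟧ = {Hal, Lee, Vic} ∩ {Bob, Dan, Gus, Hal, Ivy, Kim, Yan} = {Hal}
… ∩ ⟦happy⟧ = {Hal} ∩ {Bob, Dan, Gus, Hal, Ivy} = {Hal}
So ⟦happy poet that hired Ona under Yan⟧ = {Hal}.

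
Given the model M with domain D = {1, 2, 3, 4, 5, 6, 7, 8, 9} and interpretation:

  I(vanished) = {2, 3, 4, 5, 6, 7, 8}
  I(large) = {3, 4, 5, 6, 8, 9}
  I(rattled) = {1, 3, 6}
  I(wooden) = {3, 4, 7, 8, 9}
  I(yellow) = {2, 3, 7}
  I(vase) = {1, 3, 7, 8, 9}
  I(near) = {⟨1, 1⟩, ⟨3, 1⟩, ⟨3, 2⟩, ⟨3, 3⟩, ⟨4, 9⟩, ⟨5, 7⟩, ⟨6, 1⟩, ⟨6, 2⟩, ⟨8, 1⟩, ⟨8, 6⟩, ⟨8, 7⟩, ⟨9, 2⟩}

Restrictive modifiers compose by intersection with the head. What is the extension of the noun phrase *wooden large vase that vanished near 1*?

{3, 8}

⟦that vanished⟧ = ⟦vanished⟧ = {2, 3, 4, 5, 6, 7, 8}
⟦near 1⟧ = {x : ⟨x, 1⟩ ∈ ⟦near⟧} = {1, 3, 6, 8}
⟦vase⟧ = {1, 3, 7, 8, 9}
… ∩ ⟦that vanished⟧ = {1, 3, 7, 8, 9} ∩ {2, 3, 4, 5, 6, 7, 8} = {3, 7, 8}
… ∩ ⟦near 1⟧ = {3, 7, 8} ∩ {1, 3, 6, 8} = {3, 8}
… ∩ ⟦wooden⟧ = {3, 8} ∩ {3, 4, 7, 8, 9} = {3, 8}
… ∩ ⟦large⟧ = {3, 8} ∩ {3, 4, 5, 6, 8, 9} = {3, 8}
So ⟦wooden large vase that vanished near 1⟧ = {3, 8}.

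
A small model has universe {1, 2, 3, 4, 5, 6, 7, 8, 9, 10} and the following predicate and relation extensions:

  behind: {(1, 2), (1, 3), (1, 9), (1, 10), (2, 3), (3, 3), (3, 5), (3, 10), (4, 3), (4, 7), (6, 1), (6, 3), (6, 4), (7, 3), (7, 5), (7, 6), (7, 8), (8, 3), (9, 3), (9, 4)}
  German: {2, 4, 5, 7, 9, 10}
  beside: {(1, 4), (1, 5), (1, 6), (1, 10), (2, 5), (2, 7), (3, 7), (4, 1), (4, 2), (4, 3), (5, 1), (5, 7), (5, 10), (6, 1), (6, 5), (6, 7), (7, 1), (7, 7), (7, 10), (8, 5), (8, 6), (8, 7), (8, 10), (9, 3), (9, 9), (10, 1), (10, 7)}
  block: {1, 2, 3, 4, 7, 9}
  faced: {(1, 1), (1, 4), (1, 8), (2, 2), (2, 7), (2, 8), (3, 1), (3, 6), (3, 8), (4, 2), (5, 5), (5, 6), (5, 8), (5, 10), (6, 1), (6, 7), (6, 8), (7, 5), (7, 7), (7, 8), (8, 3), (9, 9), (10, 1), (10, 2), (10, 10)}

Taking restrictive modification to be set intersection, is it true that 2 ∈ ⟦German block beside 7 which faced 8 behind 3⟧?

⟦beside 7⟧ = {x : ⟨x, 7⟩ ∈ ⟦beside⟧} = {2, 3, 5, 6, 7, 8, 10}
⟦which faced 8⟧ = {x : ⟨x, 8⟩ ∈ ⟦faced⟧} = {1, 2, 3, 5, 6, 7}
⟦behind 3⟧ = {x : ⟨x, 3⟩ ∈ ⟦behind⟧} = {1, 2, 3, 4, 6, 7, 8, 9}
⟦block⟧ = {1, 2, 3, 4, 7, 9}
… ∩ ⟦beside 7⟧ = {1, 2, 3, 4, 7, 9} ∩ {2, 3, 5, 6, 7, 8, 10} = {2, 3, 7}
… ∩ ⟦which faced 8⟧ = {2, 3, 7} ∩ {1, 2, 3, 5, 6, 7} = {2, 3, 7}
… ∩ ⟦behind 3⟧ = {2, 3, 7} ∩ {1, 2, 3, 4, 6, 7, 8, 9} = {2, 3, 7}
… ∩ ⟦German⟧ = {2, 3, 7} ∩ {2, 4, 5, 7, 9, 10} = {2, 7}
⟦German block beside 7 which faced 8 behind 3⟧ = {2, 7}; 2 ∈ this set.

yes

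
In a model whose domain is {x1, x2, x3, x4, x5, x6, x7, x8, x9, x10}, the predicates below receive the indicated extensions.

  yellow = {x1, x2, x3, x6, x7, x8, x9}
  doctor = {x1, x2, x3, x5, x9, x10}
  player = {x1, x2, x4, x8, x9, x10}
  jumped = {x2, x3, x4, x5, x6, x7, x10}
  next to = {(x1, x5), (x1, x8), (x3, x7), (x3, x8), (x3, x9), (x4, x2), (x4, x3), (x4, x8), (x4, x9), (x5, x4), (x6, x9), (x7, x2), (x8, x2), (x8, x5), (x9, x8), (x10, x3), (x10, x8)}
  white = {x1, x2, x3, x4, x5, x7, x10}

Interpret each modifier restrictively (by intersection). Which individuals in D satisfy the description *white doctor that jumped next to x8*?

{x3, x10}

⟦that jumped⟧ = ⟦jumped⟧ = {x2, x3, x4, x5, x6, x7, x10}
⟦next to x8⟧ = {x : ⟨x, x8⟩ ∈ ⟦next to⟧} = {x1, x3, x4, x9, x10}
⟦doctor⟧ = {x1, x2, x3, x5, x9, x10}
… ∩ ⟦that jumped⟧ = {x1, x2, x3, x5, x9, x10} ∩ {x2, x3, x4, x5, x6, x7, x10} = {x2, x3, x5, x10}
… ∩ ⟦next to x8⟧ = {x2, x3, x5, x10} ∩ {x1, x3, x4, x9, x10} = {x3, x10}
… ∩ ⟦white⟧ = {x3, x10} ∩ {x1, x2, x3, x4, x5, x7, x10} = {x3, x10}
So ⟦white doctor that jumped next to x8⟧ = {x3, x10}.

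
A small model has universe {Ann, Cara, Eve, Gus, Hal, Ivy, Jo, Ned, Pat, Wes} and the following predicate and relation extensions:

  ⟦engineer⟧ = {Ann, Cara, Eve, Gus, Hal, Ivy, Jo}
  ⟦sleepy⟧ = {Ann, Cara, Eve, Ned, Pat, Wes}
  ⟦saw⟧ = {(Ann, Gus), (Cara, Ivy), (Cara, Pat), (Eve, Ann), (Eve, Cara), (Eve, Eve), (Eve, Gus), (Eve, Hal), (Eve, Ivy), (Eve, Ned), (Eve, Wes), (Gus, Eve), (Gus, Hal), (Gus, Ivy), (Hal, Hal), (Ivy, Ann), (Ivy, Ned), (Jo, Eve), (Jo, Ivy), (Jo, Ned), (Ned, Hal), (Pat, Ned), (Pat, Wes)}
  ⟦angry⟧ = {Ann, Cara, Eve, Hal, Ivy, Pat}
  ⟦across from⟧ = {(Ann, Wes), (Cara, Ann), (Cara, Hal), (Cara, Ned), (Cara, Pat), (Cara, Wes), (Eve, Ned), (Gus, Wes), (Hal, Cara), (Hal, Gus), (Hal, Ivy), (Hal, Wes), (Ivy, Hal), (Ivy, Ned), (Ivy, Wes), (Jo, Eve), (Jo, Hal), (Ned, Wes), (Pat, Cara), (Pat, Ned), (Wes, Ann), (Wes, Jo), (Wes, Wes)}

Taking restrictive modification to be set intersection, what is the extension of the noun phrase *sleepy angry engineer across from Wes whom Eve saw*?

⟦across from Wes⟧ = {x : ⟨x, Wes⟩ ∈ ⟦across from⟧} = {Ann, Cara, Gus, Hal, Ivy, Ned, Wes}
⟦whom Eve saw⟧ = {x : ⟨Eve, x⟩ ∈ ⟦saw⟧} = {Ann, Cara, Eve, Gus, Hal, Ivy, Ned, Wes}
⟦engineer⟧ = {Ann, Cara, Eve, Gus, Hal, Ivy, Jo}
… ∩ ⟦across from Wes⟧ = {Ann, Cara, Eve, Gus, Hal, Ivy, Jo} ∩ {Ann, Cara, Gus, Hal, Ivy, Ned, Wes} = {Ann, Cara, Gus, Hal, Ivy}
… ∩ ⟦whom Eve saw⟧ = {Ann, Cara, Gus, Hal, Ivy} ∩ {Ann, Cara, Eve, Gus, Hal, Ivy, Ned, Wes} = {Ann, Cara, Gus, Hal, Ivy}
… ∩ ⟦sleepy⟧ = {Ann, Cara, Gus, Hal, Ivy} ∩ {Ann, Cara, Eve, Ned, Pat, Wes} = {Ann, Cara}
… ∩ ⟦angry⟧ = {Ann, Cara} ∩ {Ann, Cara, Eve, Hal, Ivy, Pat} = {Ann, Cara}
So ⟦sleepy angry engineer across from Wes whom Eve saw⟧ = {Ann, Cara}.

{Ann, Cara}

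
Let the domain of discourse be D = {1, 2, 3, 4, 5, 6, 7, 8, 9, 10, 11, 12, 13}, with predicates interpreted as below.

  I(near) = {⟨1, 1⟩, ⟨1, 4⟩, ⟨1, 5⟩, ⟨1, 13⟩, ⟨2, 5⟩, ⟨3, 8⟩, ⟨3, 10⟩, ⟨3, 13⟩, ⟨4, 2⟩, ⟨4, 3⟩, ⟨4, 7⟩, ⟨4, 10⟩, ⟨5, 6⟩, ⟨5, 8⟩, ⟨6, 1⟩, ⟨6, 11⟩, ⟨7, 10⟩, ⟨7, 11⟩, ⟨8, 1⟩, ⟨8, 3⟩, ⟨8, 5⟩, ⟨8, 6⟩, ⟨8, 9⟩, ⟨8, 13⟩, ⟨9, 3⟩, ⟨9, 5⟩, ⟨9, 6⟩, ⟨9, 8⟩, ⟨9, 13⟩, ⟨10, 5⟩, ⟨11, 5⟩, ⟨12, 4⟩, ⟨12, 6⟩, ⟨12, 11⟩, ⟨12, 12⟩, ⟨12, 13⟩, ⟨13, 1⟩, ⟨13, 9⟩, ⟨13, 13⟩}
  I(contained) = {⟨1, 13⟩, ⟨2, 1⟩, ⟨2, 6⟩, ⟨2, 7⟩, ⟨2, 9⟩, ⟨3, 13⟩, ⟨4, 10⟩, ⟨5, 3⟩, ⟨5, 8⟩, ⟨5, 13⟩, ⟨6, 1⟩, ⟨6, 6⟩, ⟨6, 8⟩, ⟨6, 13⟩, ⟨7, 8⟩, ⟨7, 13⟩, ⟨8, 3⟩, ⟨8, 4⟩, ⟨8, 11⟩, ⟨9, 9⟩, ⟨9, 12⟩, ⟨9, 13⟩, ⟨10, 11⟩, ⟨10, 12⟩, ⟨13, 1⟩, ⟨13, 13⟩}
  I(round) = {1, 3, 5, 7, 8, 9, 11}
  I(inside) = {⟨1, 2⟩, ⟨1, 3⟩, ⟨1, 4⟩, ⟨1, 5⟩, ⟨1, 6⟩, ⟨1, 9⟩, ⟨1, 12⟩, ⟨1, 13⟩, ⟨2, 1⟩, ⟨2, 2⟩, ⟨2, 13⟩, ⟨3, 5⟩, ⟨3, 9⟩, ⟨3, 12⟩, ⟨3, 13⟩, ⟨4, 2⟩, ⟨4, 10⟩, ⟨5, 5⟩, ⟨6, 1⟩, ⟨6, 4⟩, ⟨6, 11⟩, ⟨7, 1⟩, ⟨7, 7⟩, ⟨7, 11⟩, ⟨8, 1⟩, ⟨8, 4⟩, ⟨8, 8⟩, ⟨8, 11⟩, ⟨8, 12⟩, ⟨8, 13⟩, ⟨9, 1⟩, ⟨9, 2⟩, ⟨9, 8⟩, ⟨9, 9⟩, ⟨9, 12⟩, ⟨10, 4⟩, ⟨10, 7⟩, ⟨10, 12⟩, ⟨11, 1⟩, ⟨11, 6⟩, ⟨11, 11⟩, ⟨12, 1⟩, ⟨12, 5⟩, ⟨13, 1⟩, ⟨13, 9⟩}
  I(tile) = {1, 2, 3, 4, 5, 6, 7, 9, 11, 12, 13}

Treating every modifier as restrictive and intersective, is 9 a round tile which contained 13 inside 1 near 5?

⟦which contained 13⟧ = {x : ⟨x, 13⟩ ∈ ⟦contained⟧} = {1, 3, 5, 6, 7, 9, 13}
⟦inside 1⟧ = {x : ⟨x, 1⟩ ∈ ⟦inside⟧} = {2, 6, 7, 8, 9, 11, 12, 13}
⟦near 5⟧ = {x : ⟨x, 5⟩ ∈ ⟦near⟧} = {1, 2, 8, 9, 10, 11}
⟦tile⟧ = {1, 2, 3, 4, 5, 6, 7, 9, 11, 12, 13}
… ∩ ⟦which contained 13⟧ = {1, 2, 3, 4, 5, 6, 7, 9, 11, 12, 13} ∩ {1, 3, 5, 6, 7, 9, 13} = {1, 3, 5, 6, 7, 9, 13}
… ∩ ⟦inside 1⟧ = {1, 3, 5, 6, 7, 9, 13} ∩ {2, 6, 7, 8, 9, 11, 12, 13} = {6, 7, 9, 13}
… ∩ ⟦near 5⟧ = {6, 7, 9, 13} ∩ {1, 2, 8, 9, 10, 11} = {9}
… ∩ ⟦round⟧ = {9} ∩ {1, 3, 5, 7, 8, 9, 11} = {9}
⟦round tile which contained 13 inside 1 near 5⟧ = {9}; 9 ∈ this set.

yes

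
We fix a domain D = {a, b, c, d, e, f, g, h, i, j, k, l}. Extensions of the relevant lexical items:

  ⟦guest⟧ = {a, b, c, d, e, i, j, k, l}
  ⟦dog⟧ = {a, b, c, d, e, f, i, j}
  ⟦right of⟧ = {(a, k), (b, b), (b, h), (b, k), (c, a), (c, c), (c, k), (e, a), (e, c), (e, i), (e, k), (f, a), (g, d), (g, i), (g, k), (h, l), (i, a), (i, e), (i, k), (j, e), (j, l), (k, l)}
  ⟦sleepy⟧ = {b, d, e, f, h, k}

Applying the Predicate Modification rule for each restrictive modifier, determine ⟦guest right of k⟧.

⟦right of k⟧ = {x : ⟨x, k⟩ ∈ ⟦right of⟧} = {a, b, c, e, g, i}
⟦guest⟧ = {a, b, c, d, e, i, j, k, l}
… ∩ ⟦right of k⟧ = {a, b, c, d, e, i, j, k, l} ∩ {a, b, c, e, g, i} = {a, b, c, e, i}
So ⟦guest right of k⟧ = {a, b, c, e, i}.

{a, b, c, e, i}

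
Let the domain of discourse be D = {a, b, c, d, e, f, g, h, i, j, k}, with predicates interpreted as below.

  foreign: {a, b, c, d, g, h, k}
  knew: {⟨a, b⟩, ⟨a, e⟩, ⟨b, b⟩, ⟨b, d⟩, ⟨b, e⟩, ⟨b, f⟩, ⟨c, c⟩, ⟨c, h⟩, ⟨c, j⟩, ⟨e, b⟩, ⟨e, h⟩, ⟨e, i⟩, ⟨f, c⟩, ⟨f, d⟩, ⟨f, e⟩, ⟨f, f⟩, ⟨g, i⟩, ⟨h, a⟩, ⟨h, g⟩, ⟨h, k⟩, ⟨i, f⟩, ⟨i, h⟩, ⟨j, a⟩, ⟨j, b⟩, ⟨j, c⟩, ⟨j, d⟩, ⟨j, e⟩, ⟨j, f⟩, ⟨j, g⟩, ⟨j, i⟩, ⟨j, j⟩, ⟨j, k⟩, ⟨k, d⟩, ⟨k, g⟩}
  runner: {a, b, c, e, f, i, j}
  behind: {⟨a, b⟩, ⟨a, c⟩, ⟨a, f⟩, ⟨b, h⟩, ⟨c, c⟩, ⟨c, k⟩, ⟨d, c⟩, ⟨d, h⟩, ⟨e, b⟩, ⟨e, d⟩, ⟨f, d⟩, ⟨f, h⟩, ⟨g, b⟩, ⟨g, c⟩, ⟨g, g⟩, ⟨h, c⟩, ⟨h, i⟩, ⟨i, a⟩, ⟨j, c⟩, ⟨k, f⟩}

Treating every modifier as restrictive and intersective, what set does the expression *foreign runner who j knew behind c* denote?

{a, c}

⟦who j knew⟧ = {x : ⟨j, x⟩ ∈ ⟦knew⟧} = {a, b, c, d, e, f, g, i, j, k}
⟦behind c⟧ = {x : ⟨x, c⟩ ∈ ⟦behind⟧} = {a, c, d, g, h, j}
⟦runner⟧ = {a, b, c, e, f, i, j}
… ∩ ⟦who j knew⟧ = {a, b, c, e, f, i, j} ∩ {a, b, c, d, e, f, g, i, j, k} = {a, b, c, e, f, i, j}
… ∩ ⟦behind c⟧ = {a, b, c, e, f, i, j} ∩ {a, c, d, g, h, j} = {a, c, j}
… ∩ ⟦foreign⟧ = {a, c, j} ∩ {a, b, c, d, g, h, k} = {a, c}
So ⟦foreign runner who j knew behind c⟧ = {a, c}.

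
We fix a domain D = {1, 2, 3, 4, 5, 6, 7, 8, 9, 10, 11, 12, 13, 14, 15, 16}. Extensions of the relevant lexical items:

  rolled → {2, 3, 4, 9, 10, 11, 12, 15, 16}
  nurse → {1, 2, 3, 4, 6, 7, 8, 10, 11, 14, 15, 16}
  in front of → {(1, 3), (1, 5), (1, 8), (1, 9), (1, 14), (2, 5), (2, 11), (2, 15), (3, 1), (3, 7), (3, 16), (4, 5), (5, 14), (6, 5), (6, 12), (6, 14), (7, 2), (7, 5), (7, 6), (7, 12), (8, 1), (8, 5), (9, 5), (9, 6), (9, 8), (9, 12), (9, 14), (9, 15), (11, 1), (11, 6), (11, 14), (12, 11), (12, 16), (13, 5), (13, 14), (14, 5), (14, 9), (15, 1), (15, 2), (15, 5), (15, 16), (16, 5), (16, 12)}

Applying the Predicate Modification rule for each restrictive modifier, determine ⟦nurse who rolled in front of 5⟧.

{2, 4, 15, 16}

⟦who rolled⟧ = ⟦rolled⟧ = {2, 3, 4, 9, 10, 11, 12, 15, 16}
⟦in front of 5⟧ = {x : ⟨x, 5⟩ ∈ ⟦in front of⟧} = {1, 2, 4, 6, 7, 8, 9, 13, 14, 15, 16}
⟦nurse⟧ = {1, 2, 3, 4, 6, 7, 8, 10, 11, 14, 15, 16}
… ∩ ⟦who rolled⟧ = {1, 2, 3, 4, 6, 7, 8, 10, 11, 14, 15, 16} ∩ {2, 3, 4, 9, 10, 11, 12, 15, 16} = {2, 3, 4, 10, 11, 15, 16}
… ∩ ⟦in front of 5⟧ = {2, 3, 4, 10, 11, 15, 16} ∩ {1, 2, 4, 6, 7, 8, 9, 13, 14, 15, 16} = {2, 4, 15, 16}
So ⟦nurse who rolled in front of 5⟧ = {2, 4, 15, 16}.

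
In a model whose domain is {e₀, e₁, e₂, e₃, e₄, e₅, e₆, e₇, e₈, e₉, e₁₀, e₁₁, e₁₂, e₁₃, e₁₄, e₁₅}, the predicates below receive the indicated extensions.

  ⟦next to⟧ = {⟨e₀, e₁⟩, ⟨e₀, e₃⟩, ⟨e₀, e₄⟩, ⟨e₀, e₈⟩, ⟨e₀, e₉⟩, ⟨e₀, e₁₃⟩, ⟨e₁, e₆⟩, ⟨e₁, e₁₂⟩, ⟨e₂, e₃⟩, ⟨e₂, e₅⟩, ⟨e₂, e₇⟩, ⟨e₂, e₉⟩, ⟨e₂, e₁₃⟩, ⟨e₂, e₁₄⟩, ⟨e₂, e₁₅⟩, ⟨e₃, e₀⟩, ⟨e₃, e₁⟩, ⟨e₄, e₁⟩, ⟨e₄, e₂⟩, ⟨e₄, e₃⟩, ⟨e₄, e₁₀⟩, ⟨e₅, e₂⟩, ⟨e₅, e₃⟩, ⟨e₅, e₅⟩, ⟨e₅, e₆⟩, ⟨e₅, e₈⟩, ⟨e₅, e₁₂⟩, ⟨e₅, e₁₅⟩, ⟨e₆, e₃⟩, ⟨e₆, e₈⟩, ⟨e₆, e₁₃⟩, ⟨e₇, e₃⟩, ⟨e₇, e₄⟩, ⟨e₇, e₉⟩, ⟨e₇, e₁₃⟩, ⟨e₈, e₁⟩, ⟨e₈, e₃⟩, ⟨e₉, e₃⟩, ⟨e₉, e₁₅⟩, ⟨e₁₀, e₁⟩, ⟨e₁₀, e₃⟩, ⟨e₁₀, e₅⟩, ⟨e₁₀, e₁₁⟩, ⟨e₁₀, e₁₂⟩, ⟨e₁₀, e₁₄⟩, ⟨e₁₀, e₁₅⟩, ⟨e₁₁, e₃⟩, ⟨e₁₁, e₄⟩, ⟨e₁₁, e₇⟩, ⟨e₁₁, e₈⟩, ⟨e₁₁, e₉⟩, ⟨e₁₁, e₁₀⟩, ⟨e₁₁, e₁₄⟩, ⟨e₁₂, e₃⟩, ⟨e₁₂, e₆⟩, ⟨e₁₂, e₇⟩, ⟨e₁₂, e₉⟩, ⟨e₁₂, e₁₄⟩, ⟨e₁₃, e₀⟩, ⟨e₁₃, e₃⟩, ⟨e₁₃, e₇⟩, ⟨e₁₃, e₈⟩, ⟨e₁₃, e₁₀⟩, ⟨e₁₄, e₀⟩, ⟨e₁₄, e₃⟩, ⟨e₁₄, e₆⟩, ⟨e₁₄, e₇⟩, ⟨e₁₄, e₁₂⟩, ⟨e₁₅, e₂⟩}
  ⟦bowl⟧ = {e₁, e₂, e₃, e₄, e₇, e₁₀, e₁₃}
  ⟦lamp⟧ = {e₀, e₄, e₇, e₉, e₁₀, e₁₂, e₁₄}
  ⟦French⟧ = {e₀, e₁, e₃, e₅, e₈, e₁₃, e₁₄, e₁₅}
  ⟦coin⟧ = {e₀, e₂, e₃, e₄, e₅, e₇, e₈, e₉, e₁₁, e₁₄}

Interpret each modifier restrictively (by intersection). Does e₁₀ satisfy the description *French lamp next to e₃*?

no

⟦next to e₃⟧ = {x : ⟨x, e₃⟩ ∈ ⟦next to⟧} = {e₀, e₂, e₄, e₅, e₆, e₇, e₈, e₉, e₁₀, e₁₁, e₁₂, e₁₃, e₁₄}
⟦lamp⟧ = {e₀, e₄, e₇, e₉, e₁₀, e₁₂, e₁₄}
… ∩ ⟦next to e₃⟧ = {e₀, e₄, e₇, e₉, e₁₀, e₁₂, e₁₄} ∩ {e₀, e₂, e₄, e₅, e₆, e₇, e₈, e₉, e₁₀, e₁₁, e₁₂, e₁₃, e₁₄} = {e₀, e₄, e₇, e₉, e₁₀, e₁₂, e₁₄}
… ∩ ⟦French⟧ = {e₀, e₄, e₇, e₉, e₁₀, e₁₂, e₁₄} ∩ {e₀, e₁, e₃, e₅, e₈, e₁₃, e₁₄, e₁₅} = {e₀, e₁₄}
⟦French lamp next to e₃⟧ = {e₀, e₁₄}; e₁₀ ∉ this set.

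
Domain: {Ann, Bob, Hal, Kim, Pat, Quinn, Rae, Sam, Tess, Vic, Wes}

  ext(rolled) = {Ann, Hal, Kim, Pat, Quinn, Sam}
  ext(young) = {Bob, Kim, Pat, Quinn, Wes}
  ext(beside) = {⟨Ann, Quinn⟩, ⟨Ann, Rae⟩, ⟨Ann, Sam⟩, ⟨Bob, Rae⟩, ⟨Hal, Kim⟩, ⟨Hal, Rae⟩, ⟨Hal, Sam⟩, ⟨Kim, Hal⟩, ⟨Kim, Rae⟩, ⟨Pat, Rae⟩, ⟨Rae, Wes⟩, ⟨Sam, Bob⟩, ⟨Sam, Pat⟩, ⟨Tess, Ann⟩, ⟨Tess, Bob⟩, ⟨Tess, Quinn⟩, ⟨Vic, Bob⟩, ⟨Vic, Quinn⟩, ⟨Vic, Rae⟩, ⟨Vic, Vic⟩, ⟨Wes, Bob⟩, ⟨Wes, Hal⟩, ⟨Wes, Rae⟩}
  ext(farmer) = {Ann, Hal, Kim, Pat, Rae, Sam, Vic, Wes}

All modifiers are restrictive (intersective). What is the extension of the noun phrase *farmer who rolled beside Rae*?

{Ann, Hal, Kim, Pat}

⟦who rolled⟧ = ⟦rolled⟧ = {Ann, Hal, Kim, Pat, Quinn, Sam}
⟦beside Rae⟧ = {x : ⟨x, Rae⟩ ∈ ⟦beside⟧} = {Ann, Bob, Hal, Kim, Pat, Vic, Wes}
⟦farmer⟧ = {Ann, Hal, Kim, Pat, Rae, Sam, Vic, Wes}
… ∩ ⟦who rolled⟧ = {Ann, Hal, Kim, Pat, Rae, Sam, Vic, Wes} ∩ {Ann, Hal, Kim, Pat, Quinn, Sam} = {Ann, Hal, Kim, Pat, Sam}
… ∩ ⟦beside Rae⟧ = {Ann, Hal, Kim, Pat, Sam} ∩ {Ann, Bob, Hal, Kim, Pat, Vic, Wes} = {Ann, Hal, Kim, Pat}
So ⟦farmer who rolled beside Rae⟧ = {Ann, Hal, Kim, Pat}.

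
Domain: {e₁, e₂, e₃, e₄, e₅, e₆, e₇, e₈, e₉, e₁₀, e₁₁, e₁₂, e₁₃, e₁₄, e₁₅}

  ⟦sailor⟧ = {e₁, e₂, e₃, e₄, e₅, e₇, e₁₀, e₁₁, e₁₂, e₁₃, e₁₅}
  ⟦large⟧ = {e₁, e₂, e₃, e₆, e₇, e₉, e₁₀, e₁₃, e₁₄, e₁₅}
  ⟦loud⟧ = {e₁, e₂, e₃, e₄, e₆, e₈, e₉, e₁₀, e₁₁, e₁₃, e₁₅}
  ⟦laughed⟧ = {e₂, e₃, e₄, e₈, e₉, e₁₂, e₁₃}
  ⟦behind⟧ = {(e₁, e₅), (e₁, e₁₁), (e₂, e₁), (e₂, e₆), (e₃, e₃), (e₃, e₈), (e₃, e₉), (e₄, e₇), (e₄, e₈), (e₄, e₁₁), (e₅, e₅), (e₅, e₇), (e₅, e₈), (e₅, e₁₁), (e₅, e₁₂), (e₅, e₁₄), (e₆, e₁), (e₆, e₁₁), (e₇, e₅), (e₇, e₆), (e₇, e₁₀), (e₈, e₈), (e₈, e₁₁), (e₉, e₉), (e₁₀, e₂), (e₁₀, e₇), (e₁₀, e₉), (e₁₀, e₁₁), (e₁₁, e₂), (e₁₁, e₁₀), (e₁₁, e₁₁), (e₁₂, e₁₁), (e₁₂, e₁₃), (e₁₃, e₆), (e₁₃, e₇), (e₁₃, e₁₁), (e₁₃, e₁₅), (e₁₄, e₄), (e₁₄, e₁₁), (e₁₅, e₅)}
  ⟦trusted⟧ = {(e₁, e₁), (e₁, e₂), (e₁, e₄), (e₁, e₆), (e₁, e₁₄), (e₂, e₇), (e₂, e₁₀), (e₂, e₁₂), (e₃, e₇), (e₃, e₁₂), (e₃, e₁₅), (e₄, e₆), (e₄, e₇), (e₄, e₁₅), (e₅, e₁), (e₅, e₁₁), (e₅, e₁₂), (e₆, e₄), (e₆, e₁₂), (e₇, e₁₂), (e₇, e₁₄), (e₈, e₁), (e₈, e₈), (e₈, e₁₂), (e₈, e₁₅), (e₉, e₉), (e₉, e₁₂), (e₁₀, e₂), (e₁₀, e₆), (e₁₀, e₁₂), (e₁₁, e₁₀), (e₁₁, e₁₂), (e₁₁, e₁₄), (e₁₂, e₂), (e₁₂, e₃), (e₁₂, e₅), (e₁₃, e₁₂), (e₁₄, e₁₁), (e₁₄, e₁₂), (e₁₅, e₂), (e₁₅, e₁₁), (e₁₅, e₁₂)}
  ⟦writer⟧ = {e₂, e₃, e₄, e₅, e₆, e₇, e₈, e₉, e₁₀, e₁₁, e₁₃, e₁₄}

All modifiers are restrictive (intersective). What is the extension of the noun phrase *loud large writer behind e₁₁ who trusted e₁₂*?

{e₆, e₁₀, e₁₃}

⟦behind e₁₁⟧ = {x : ⟨x, e₁₁⟩ ∈ ⟦behind⟧} = {e₁, e₄, e₅, e₆, e₈, e₁₀, e₁₁, e₁₂, e₁₃, e₁₄}
⟦who trusted e₁₂⟧ = {x : ⟨x, e₁₂⟩ ∈ ⟦trusted⟧} = {e₂, e₃, e₅, e₆, e₇, e₈, e₉, e₁₀, e₁₁, e₁₃, e₁₄, e₁₅}
⟦writer⟧ = {e₂, e₃, e₄, e₅, e₆, e₇, e₈, e₉, e₁₀, e₁₁, e₁₃, e₁₄}
… ∩ ⟦behind e₁₁⟧ = {e₂, e₃, e₄, e₅, e₆, e₇, e₈, e₉, e₁₀, e₁₁, e₁₃, e₁₄} ∩ {e₁, e₄, e₅, e₆, e₈, e₁₀, e₁₁, e₁₂, e₁₃, e₁₄} = {e₄, e₅, e₆, e₈, e₁₀, e₁₁, e₁₃, e₁₄}
… ∩ ⟦who trusted e₁₂⟧ = {e₄, e₅, e₆, e₈, e₁₀, e₁₁, e₁₃, e₁₄} ∩ {e₂, e₃, e₅, e₆, e₇, e₈, e₉, e₁₀, e₁₁, e₁₃, e₁₄, e₁₅} = {e₅, e₆, e₈, e₁₀, e₁₁, e₁₃, e₁₄}
… ∩ ⟦loud⟧ = {e₅, e₆, e₈, e₁₀, e₁₁, e₁₃, e₁₄} ∩ {e₁, e₂, e₃, e₄, e₆, e₈, e₉, e₁₀, e₁₁, e₁₃, e₁₅} = {e₆, e₈, e₁₀, e₁₁, e₁₃}
… ∩ ⟦large⟧ = {e₆, e₈, e₁₀, e₁₁, e₁₃} ∩ {e₁, e₂, e₃, e₆, e₇, e₉, e₁₀, e₁₃, e₁₄, e₁₅} = {e₆, e₁₀, e₁₃}
So ⟦loud large writer behind e₁₁ who trusted e₁₂⟧ = {e₆, e₁₀, e₁₃}.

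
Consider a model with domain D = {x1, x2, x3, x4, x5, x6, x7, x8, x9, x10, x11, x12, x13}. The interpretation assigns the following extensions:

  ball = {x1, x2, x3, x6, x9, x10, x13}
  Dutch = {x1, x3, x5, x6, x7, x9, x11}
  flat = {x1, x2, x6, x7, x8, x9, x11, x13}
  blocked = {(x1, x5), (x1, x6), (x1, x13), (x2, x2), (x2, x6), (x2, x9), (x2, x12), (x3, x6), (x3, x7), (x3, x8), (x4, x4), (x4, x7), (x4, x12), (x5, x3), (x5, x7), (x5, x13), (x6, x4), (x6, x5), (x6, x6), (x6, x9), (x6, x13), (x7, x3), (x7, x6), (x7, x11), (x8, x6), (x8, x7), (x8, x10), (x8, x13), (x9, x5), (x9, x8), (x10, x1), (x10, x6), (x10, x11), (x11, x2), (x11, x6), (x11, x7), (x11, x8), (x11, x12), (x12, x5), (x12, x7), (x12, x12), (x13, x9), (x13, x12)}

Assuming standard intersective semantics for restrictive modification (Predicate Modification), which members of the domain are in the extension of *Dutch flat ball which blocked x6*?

⟦which blocked x6⟧ = {x : ⟨x, x6⟩ ∈ ⟦blocked⟧} = {x1, x2, x3, x6, x7, x8, x10, x11}
⟦ball⟧ = {x1, x2, x3, x6, x9, x10, x13}
… ∩ ⟦which blocked x6⟧ = {x1, x2, x3, x6, x9, x10, x13} ∩ {x1, x2, x3, x6, x7, x8, x10, x11} = {x1, x2, x3, x6, x10}
… ∩ ⟦Dutch⟧ = {x1, x2, x3, x6, x10} ∩ {x1, x3, x5, x6, x7, x9, x11} = {x1, x3, x6}
… ∩ ⟦flat⟧ = {x1, x3, x6} ∩ {x1, x2, x6, x7, x8, x9, x11, x13} = {x1, x6}
So ⟦Dutch flat ball which blocked x6⟧ = {x1, x6}.

{x1, x6}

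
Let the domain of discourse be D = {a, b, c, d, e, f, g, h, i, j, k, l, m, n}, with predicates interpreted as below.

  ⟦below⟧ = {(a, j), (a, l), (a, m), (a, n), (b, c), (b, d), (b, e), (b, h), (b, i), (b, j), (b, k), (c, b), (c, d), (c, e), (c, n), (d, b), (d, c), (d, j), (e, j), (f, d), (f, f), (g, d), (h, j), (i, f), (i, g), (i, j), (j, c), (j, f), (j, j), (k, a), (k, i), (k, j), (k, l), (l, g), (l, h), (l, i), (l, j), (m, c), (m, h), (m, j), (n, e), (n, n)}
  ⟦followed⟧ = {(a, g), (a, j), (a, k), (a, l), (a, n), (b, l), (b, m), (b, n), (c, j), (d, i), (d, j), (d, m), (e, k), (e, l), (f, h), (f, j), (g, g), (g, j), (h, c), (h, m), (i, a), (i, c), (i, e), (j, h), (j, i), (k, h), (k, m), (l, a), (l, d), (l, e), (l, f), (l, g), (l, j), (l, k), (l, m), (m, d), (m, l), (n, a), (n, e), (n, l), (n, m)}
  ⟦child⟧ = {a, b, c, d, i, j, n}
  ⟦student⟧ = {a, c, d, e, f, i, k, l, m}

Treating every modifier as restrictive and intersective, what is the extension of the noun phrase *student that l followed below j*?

⟦that l followed⟧ = {x : ⟨l, x⟩ ∈ ⟦followed⟧} = {a, d, e, f, g, j, k, m}
⟦below j⟧ = {x : ⟨x, j⟩ ∈ ⟦below⟧} = {a, b, d, e, h, i, j, k, l, m}
⟦student⟧ = {a, c, d, e, f, i, k, l, m}
… ∩ ⟦that l followed⟧ = {a, c, d, e, f, i, k, l, m} ∩ {a, d, e, f, g, j, k, m} = {a, d, e, f, k, m}
… ∩ ⟦below j⟧ = {a, d, e, f, k, m} ∩ {a, b, d, e, h, i, j, k, l, m} = {a, d, e, k, m}
So ⟦student that l followed below j⟧ = {a, d, e, k, m}.

{a, d, e, k, m}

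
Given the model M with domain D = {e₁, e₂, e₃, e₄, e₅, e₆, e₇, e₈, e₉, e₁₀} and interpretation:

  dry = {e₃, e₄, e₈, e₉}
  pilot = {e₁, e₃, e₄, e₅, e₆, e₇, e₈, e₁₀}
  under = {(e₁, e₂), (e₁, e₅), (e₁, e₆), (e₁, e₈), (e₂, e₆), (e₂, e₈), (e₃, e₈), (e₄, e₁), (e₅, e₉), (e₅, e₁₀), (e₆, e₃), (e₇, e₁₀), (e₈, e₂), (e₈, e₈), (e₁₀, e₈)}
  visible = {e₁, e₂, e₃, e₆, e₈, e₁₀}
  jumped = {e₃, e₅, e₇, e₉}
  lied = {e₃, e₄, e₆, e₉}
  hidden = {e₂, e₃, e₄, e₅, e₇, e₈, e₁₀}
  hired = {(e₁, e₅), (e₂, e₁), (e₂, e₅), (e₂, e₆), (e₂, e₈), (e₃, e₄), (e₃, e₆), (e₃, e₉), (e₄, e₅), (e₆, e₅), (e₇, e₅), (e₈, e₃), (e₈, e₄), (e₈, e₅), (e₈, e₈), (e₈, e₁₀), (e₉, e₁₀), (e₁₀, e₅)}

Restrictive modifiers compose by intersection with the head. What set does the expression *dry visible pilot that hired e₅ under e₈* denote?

{e₈}

⟦that hired e₅⟧ = {x : ⟨x, e₅⟩ ∈ ⟦hired⟧} = {e₁, e₂, e₄, e₆, e₇, e₈, e₁₀}
⟦under e₈⟧ = {x : ⟨x, e₈⟩ ∈ ⟦under⟧} = {e₁, e₂, e₃, e₈, e₁₀}
⟦pilot⟧ = {e₁, e₃, e₄, e₅, e₆, e₇, e₈, e₁₀}
… ∩ ⟦that hired e₅⟧ = {e₁, e₃, e₄, e₅, e₆, e₇, e₈, e₁₀} ∩ {e₁, e₂, e₄, e₆, e₇, e₈, e₁₀} = {e₁, e₄, e₆, e₇, e₈, e₁₀}
… ∩ ⟦under e₈⟧ = {e₁, e₄, e₆, e₇, e₈, e₁₀} ∩ {e₁, e₂, e₃, e₈, e₁₀} = {e₁, e₈, e₁₀}
… ∩ ⟦dry⟧ = {e₁, e₈, e₁₀} ∩ {e₃, e₄, e₈, e₉} = {e₈}
… ∩ ⟦visible⟧ = {e₈} ∩ {e₁, e₂, e₃, e₆, e₈, e₁₀} = {e₈}
So ⟦dry visible pilot that hired e₅ under e₈⟧ = {e₈}.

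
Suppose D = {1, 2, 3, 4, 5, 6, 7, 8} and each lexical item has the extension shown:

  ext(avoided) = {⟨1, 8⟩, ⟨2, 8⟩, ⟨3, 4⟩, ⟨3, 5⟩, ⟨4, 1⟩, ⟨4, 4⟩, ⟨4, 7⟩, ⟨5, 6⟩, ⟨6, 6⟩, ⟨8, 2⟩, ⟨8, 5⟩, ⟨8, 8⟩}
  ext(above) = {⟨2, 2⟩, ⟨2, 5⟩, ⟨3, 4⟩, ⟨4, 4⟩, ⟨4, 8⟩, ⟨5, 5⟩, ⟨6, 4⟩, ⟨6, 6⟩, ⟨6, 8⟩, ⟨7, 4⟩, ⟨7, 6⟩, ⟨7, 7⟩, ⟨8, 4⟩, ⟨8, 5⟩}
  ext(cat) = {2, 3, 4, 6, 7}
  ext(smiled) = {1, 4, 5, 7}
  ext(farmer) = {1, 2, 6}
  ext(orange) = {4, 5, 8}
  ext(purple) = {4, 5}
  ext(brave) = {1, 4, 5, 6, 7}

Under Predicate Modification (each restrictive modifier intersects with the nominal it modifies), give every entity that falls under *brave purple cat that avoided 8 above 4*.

⟦that avoided 8⟧ = {x : ⟨x, 8⟩ ∈ ⟦avoided⟧} = {1, 2, 8}
⟦above 4⟧ = {x : ⟨x, 4⟩ ∈ ⟦above⟧} = {3, 4, 6, 7, 8}
⟦cat⟧ = {2, 3, 4, 6, 7}
… ∩ ⟦that avoided 8⟧ = {2, 3, 4, 6, 7} ∩ {1, 2, 8} = {2}
… ∩ ⟦above 4⟧ = {2} ∩ {3, 4, 6, 7, 8} = ∅
… ∩ ⟦brave⟧ = ∅ ∩ {1, 4, 5, 6, 7} = ∅
… ∩ ⟦purple⟧ = ∅ ∩ {4, 5} = ∅
So ⟦brave purple cat that avoided 8 above 4⟧ = { }.

{ }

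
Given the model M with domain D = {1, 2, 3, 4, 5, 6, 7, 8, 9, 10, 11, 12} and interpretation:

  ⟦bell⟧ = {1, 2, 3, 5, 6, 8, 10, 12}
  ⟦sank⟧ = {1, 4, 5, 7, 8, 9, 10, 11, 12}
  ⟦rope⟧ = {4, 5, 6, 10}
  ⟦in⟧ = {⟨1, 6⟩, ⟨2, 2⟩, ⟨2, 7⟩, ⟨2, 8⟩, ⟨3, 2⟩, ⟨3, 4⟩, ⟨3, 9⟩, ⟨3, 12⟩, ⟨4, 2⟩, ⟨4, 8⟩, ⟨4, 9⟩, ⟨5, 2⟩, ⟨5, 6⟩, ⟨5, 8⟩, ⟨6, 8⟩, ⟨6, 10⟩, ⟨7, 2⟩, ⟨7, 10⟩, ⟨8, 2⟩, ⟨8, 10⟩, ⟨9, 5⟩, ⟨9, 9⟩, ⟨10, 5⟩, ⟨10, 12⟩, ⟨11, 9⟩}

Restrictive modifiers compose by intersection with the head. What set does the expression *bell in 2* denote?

⟦in 2⟧ = {x : ⟨x, 2⟩ ∈ ⟦in⟧} = {2, 3, 4, 5, 7, 8}
⟦bell⟧ = {1, 2, 3, 5, 6, 8, 10, 12}
… ∩ ⟦in 2⟧ = {1, 2, 3, 5, 6, 8, 10, 12} ∩ {2, 3, 4, 5, 7, 8} = {2, 3, 5, 8}
So ⟦bell in 2⟧ = {2, 3, 5, 8}.

{2, 3, 5, 8}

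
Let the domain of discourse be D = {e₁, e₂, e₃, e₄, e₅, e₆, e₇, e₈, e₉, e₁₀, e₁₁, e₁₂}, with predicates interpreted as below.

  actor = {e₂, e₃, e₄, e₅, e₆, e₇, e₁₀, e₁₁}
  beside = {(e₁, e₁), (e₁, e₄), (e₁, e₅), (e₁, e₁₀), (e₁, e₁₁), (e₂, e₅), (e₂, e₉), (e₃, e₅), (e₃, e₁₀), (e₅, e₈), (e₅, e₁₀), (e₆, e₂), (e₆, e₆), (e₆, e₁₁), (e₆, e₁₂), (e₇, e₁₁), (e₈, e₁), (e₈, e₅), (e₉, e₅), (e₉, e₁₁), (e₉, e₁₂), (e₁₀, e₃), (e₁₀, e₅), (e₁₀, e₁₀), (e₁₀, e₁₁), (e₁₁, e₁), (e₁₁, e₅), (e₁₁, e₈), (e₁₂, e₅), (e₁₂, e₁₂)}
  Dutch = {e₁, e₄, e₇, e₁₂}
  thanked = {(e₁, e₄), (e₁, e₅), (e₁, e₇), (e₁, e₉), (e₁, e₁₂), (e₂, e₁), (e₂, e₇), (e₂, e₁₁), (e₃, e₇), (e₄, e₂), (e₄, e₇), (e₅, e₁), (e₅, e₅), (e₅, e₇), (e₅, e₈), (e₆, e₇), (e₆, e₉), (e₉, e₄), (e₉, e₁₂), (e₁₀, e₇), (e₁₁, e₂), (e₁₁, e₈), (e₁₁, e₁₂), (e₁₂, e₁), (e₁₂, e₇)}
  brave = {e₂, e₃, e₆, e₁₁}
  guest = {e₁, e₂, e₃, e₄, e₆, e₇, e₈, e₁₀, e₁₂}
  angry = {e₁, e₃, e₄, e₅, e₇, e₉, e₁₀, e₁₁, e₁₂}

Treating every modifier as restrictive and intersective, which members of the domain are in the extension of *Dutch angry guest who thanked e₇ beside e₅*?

{e₁, e₁₂}

⟦who thanked e₇⟧ = {x : ⟨x, e₇⟩ ∈ ⟦thanked⟧} = {e₁, e₂, e₃, e₄, e₅, e₆, e₁₀, e₁₂}
⟦beside e₅⟧ = {x : ⟨x, e₅⟩ ∈ ⟦beside⟧} = {e₁, e₂, e₃, e₈, e₉, e₁₀, e₁₁, e₁₂}
⟦guest⟧ = {e₁, e₂, e₃, e₄, e₆, e₇, e₈, e₁₀, e₁₂}
… ∩ ⟦who thanked e₇⟧ = {e₁, e₂, e₃, e₄, e₆, e₇, e₈, e₁₀, e₁₂} ∩ {e₁, e₂, e₃, e₄, e₅, e₆, e₁₀, e₁₂} = {e₁, e₂, e₃, e₄, e₆, e₁₀, e₁₂}
… ∩ ⟦beside e₅⟧ = {e₁, e₂, e₃, e₄, e₆, e₁₀, e₁₂} ∩ {e₁, e₂, e₃, e₈, e₉, e₁₀, e₁₁, e₁₂} = {e₁, e₂, e₃, e₁₀, e₁₂}
… ∩ ⟦Dutch⟧ = {e₁, e₂, e₃, e₁₀, e₁₂} ∩ {e₁, e₄, e₇, e₁₂} = {e₁, e₁₂}
… ∩ ⟦angry⟧ = {e₁, e₁₂} ∩ {e₁, e₃, e₄, e₅, e₇, e₉, e₁₀, e₁₁, e₁₂} = {e₁, e₁₂}
So ⟦Dutch angry guest who thanked e₇ beside e₅⟧ = {e₁, e₁₂}.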